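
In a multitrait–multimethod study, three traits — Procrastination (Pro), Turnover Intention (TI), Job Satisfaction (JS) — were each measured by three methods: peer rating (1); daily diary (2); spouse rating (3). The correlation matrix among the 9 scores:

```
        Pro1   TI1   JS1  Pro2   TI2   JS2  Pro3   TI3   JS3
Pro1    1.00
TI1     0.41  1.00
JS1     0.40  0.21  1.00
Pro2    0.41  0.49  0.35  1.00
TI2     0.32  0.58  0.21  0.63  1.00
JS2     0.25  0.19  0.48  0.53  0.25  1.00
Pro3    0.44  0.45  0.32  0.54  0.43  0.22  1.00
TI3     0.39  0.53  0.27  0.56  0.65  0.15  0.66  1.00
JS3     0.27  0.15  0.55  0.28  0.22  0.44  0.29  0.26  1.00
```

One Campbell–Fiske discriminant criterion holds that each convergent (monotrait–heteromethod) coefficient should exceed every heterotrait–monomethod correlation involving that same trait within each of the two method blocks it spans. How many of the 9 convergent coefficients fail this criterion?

Convergent coefficients and their comparison sets:
Pro (methods 1·2): 0.41 vs {0.41, 0.63, 0.40, 0.53} → fail.
Pro (methods 1·3): 0.44 vs {0.41, 0.66, 0.40, 0.29} → fail.
Pro (methods 2·3): 0.54 vs {0.63, 0.66, 0.53, 0.29} → fail.
TI (methods 1·2): 0.58 vs {0.41, 0.63, 0.21, 0.25} → fail.
TI (methods 1·3): 0.53 vs {0.41, 0.66, 0.21, 0.26} → fail.
TI (methods 2·3): 0.65 vs {0.63, 0.66, 0.25, 0.26} → fail.
JS (methods 1·2): 0.48 vs {0.40, 0.53, 0.21, 0.25} → fail.
JS (methods 1·3): 0.55 vs {0.40, 0.29, 0.21, 0.26} → pass.
JS (methods 2·3): 0.44 vs {0.53, 0.29, 0.25, 0.26} → fail.
8 of 9 fail.

8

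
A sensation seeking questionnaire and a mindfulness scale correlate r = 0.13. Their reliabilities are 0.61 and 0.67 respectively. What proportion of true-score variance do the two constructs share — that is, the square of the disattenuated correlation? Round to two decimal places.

Disattenuated r = 0.13 / √(0.61 × 0.67) = 0.13 / 0.6393 = 0.2033.
Shared true-score variance = 0.2033² = 0.0413 ≈ 0.04.

0.04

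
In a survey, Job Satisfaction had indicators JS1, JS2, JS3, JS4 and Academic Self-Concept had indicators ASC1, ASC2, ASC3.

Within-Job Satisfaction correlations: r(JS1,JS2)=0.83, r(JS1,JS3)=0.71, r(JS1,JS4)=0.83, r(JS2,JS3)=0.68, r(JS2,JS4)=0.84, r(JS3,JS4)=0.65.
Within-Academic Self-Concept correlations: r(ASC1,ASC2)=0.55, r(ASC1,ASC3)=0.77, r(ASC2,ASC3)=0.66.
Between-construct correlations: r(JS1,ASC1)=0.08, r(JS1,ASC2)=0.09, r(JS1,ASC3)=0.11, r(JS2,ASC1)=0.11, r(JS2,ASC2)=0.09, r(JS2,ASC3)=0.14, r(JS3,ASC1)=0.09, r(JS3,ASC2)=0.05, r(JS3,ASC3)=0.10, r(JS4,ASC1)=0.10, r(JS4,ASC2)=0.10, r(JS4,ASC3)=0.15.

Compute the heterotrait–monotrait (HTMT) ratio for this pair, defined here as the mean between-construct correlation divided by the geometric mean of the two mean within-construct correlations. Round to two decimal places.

Mean between = 1.21/12 = 0.1008.
Mean within-JS = 4.54/6 = 0.7567; mean within-ASC = 1.98/3 = 0.6600.
Geometric mean = √(0.7567 × 0.6600) = 0.7067.
HTMT = 0.1008 / 0.7067 = 0.14.

0.14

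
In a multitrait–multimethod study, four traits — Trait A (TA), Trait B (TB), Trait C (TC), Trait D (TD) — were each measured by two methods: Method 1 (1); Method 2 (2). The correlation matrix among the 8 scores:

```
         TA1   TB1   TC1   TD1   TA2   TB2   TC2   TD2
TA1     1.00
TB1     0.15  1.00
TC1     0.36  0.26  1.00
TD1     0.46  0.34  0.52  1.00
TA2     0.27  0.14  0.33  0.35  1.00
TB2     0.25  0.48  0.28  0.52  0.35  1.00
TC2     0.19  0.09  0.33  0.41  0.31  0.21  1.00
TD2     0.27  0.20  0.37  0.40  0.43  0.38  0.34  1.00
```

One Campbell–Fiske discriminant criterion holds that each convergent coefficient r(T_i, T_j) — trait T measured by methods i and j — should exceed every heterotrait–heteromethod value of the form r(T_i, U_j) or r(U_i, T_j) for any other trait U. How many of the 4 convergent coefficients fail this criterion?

Checking each validity diagonal entry against its comparison values:
TA (methods 1·2): 0.27 vs {0.25, 0.14, 0.19, 0.33, 0.27, 0.35} → fail.
TB (methods 1·2): 0.48 vs {0.14, 0.25, 0.09, 0.28, 0.20, 0.52} → fail.
TC (methods 1·2): 0.33 vs {0.33, 0.19, 0.28, 0.09, 0.37, 0.41} → fail.
TD (methods 1·2): 0.40 vs {0.35, 0.27, 0.52, 0.20, 0.41, 0.37} → fail.
4 of 4 fail.

4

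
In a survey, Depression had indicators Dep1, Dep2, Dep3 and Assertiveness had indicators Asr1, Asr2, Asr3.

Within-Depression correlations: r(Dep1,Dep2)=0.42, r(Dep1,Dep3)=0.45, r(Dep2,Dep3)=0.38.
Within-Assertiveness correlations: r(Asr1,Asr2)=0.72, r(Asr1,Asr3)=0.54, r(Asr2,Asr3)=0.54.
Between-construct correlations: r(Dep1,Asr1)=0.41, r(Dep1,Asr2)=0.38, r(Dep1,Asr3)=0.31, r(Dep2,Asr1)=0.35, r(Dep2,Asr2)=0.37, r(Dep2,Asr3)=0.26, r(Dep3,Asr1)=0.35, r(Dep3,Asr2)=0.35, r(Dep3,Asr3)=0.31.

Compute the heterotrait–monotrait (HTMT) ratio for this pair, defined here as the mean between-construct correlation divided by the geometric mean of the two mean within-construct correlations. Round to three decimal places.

0.687

Mean heterotrait r = 3.09/9 = 0.3433.
Mean within-Dep = 1.25/3 = 0.4167; mean within-Asr = 1.80/3 = 0.6000.
Geometric mean = √(0.4167 × 0.6000) = 0.5000.
HTMT = 0.3433 / 0.5000 = 0.687.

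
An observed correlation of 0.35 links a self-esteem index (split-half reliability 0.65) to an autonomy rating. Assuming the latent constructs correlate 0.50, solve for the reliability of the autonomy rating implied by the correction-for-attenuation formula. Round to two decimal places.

r_true = r_obs / √(r_xx · r_yy) ⇒ 0.50 = 0.35 / √(0.65 · r_yy).
√(0.65 · r_yy) = 0.35 / 0.50 = 0.7000; 0.65 · r_yy = 0.4900; r_yy = 0.4900 / 0.65 ≈ 0.75.

0.75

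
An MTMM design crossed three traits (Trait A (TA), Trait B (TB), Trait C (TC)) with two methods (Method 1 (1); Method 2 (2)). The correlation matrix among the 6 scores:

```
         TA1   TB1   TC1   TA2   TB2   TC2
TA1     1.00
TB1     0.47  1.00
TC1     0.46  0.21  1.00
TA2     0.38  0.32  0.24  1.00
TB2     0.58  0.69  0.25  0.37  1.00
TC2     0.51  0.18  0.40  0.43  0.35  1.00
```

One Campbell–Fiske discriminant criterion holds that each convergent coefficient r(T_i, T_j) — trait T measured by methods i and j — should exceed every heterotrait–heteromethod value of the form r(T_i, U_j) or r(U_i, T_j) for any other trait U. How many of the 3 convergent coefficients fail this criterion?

2

Each convergent coefficient versus the relevant comparison correlations:
TA (methods 1·2): 0.38 vs {0.58, 0.32, 0.51, 0.24} → fail.
TB (methods 1·2): 0.69 vs {0.32, 0.58, 0.18, 0.25} → pass.
TC (methods 1·2): 0.40 vs {0.24, 0.51, 0.25, 0.18} → fail.
2 of 3 fail.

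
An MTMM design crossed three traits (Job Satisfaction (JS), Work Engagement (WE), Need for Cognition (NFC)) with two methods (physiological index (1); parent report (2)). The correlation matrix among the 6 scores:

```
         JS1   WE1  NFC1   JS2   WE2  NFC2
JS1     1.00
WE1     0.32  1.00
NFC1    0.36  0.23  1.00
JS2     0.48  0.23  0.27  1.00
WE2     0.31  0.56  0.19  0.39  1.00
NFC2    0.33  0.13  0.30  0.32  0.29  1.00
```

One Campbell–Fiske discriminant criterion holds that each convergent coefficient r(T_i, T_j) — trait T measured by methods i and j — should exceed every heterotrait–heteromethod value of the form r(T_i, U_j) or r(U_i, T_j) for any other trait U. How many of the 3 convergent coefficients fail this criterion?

Checking each validity diagonal entry against its comparison values:
JS (methods 1·2): 0.48 vs {0.31, 0.23, 0.33, 0.27} → pass.
WE (methods 1·2): 0.56 vs {0.23, 0.31, 0.13, 0.19} → pass.
NFC (methods 1·2): 0.30 vs {0.27, 0.33, 0.19, 0.13} → fail.
1 of 3 fail.

1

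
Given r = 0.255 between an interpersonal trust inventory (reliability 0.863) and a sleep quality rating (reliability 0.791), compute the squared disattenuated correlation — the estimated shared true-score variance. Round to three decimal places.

Disattenuated r = 0.255 / √(0.863 × 0.791) = 0.255 / 0.8262 = 0.3086.
Shared true-score variance = 0.3086² = 0.0952 ≈ 0.095.

0.095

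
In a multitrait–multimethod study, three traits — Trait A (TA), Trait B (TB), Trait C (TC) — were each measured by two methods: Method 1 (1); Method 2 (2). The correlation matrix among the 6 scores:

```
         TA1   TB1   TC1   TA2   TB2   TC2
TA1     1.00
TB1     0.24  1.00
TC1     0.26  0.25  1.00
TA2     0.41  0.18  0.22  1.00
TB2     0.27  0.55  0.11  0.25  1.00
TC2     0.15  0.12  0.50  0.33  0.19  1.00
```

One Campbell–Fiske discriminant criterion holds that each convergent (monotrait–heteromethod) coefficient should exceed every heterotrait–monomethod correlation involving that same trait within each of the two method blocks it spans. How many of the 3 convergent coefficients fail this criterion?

Checking each validity diagonal entry against its comparison values:
TA (methods 1·2): 0.41 vs {0.24, 0.25, 0.26, 0.33} → pass.
TB (methods 1·2): 0.55 vs {0.24, 0.25, 0.25, 0.19} → pass.
TC (methods 1·2): 0.50 vs {0.26, 0.33, 0.25, 0.19} → pass.
0 of 3 fail.

0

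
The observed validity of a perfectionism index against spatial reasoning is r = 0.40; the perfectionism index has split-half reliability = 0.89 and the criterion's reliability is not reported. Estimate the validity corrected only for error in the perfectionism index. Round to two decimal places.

Single correction: r_c = r_obs / √r_xx = 0.40 / √0.89 = 0.40 / 0.9434 ≈ 0.42.

0.42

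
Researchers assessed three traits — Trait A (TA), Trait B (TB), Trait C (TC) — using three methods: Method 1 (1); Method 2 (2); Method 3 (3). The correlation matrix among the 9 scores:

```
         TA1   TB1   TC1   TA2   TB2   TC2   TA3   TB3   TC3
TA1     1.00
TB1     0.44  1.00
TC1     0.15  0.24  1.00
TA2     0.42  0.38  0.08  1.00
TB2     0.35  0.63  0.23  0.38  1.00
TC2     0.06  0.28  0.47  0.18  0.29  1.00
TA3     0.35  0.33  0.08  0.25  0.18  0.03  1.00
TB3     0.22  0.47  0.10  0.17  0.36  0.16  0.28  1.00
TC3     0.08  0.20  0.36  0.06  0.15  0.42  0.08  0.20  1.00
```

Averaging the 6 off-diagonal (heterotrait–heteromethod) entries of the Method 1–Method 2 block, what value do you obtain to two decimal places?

HTHM values (method 1 × method 2): 0.35, 0.06, 0.38, 0.28, 0.08, 0.23; mean = 1.38/6 = 0.23.

0.23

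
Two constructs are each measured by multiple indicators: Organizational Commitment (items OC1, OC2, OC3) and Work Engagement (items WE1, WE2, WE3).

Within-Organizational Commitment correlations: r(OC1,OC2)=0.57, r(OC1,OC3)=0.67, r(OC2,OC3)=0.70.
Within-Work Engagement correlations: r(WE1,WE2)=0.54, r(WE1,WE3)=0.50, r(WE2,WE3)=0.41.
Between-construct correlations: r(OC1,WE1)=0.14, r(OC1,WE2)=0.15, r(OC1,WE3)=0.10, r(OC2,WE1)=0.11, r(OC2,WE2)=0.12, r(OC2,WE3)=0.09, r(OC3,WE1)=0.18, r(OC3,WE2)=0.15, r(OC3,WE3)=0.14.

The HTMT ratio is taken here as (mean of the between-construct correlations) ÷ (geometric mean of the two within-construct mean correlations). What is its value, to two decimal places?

0.23

Between-construct mean = 1.18/9 = 0.1311.
Mean within-OC = 1.94/3 = 0.6467; mean within-WE = 1.45/3 = 0.4833.
Geometric mean = √(0.6467 × 0.4833) = 0.5591.
HTMT = 0.1311 / 0.5591 = 0.23.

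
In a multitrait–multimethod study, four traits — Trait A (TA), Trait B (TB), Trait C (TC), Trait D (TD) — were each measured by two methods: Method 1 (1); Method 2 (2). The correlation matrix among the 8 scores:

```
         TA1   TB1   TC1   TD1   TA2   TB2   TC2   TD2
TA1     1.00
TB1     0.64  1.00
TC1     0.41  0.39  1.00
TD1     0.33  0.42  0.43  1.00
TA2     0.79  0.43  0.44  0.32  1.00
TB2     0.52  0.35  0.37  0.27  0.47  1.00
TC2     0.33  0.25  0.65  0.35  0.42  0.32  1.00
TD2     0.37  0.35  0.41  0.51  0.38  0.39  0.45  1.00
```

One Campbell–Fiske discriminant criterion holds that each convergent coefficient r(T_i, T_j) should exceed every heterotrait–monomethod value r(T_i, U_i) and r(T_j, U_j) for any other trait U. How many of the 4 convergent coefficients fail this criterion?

1

Convergent coefficients and their comparison sets:
TA (methods 1·2): 0.79 vs {0.64, 0.47, 0.41, 0.42, 0.33, 0.38} → pass.
TB (methods 1·2): 0.35 vs {0.64, 0.47, 0.39, 0.32, 0.42, 0.39} → fail.
TC (methods 1·2): 0.65 vs {0.41, 0.42, 0.39, 0.32, 0.43, 0.45} → pass.
TD (methods 1·2): 0.51 vs {0.33, 0.38, 0.42, 0.39, 0.43, 0.45} → pass.
1 of 4 fail.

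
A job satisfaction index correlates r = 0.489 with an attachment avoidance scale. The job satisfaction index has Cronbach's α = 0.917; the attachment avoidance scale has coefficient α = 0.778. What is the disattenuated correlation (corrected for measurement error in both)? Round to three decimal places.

0.579

r_true = r_obs / √(r_xx · r_yy) = 0.489 / √(0.917 × 0.778) = 0.489 / √0.713426 = 0.489 / 0.8446 ≈ 0.579.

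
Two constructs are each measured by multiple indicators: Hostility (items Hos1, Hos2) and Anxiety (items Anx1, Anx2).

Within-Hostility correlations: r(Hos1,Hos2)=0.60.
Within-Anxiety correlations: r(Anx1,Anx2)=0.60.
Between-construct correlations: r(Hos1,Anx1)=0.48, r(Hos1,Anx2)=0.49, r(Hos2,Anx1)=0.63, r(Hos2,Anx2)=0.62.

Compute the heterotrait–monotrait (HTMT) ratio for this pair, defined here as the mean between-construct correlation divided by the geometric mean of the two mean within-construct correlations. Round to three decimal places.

Mean between = 2.22/4 = 0.5550.
Mean within-Hos = 0.60/1 = 0.6000; mean within-Anx = 0.60/1 = 0.6000.
Geometric mean = √(0.6000 × 0.6000) = 0.6000.
HTMT = 0.5550 / 0.6000 = 0.925.

0.925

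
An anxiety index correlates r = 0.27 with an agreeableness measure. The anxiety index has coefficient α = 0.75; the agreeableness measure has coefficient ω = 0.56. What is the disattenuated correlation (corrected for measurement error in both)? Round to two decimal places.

0.42

r_true = r_obs / √(r_xx · r_yy) = 0.27 / √(0.75 × 0.56) = 0.27 / √0.4200 = 0.27 / 0.6481 ≈ 0.42.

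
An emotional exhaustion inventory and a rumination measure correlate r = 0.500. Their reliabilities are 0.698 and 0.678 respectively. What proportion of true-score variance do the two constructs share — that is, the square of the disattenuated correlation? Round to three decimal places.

Disattenuated r = 0.500 / √(0.698 × 0.678) = 0.500 / 0.6879 = 0.7268.
Shared true-score variance = 0.7268² = 0.5282 ≈ 0.528.

0.528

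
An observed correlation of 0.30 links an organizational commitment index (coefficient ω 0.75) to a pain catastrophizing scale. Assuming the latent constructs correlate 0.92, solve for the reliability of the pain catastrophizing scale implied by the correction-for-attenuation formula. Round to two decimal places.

r_true = r_obs / √(r_xx · r_yy) ⇒ 0.92 = 0.30 / √(0.75 · r_yy).
√(0.75 · r_yy) = 0.30 / 0.92 = 0.3261; 0.75 · r_yy = 0.1063; r_yy = 0.1063 / 0.75 ≈ 0.14.

0.14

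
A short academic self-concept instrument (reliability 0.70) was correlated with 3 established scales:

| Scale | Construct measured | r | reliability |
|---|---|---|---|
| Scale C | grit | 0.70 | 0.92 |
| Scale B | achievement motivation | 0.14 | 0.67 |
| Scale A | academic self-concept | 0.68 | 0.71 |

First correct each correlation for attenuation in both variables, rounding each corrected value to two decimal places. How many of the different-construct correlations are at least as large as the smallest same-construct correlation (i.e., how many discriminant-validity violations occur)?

Disattenuated r (r / √(r_scale · r_new)):
  Scale C (disc): 0.70 / √(0.92·0.70) = 0.87
  Scale B (disc): 0.14 / √(0.67·0.70) = 0.20
  Scale A (conv): 0.68 / √(0.71·0.70) = 0.96
Smallest convergent = 0.96. Discriminant values: 0.87, 0.20; count ≥ 0.96 → 0.

0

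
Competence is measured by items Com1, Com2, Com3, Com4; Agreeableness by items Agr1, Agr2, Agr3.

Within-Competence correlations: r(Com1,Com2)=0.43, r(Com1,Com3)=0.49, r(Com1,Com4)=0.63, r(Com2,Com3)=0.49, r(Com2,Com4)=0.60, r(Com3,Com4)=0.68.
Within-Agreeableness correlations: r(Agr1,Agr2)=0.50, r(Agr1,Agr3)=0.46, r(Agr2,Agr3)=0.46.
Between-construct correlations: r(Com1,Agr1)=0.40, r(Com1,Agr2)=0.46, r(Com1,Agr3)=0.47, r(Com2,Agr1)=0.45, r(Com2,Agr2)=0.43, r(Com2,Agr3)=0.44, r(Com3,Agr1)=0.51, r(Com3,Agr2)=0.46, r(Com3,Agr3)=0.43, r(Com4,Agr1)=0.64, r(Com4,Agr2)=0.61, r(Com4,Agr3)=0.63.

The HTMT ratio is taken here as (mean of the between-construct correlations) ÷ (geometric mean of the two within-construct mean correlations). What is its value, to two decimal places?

Between-construct mean = 5.93/12 = 0.4942.
Mean within-Com = 3.32/6 = 0.5533; mean within-Agr = 1.42/3 = 0.4733.
Geometric mean = √(0.5533 × 0.4733) = 0.5117.
HTMT = 0.4942 / 0.5117 = 0.97.

0.97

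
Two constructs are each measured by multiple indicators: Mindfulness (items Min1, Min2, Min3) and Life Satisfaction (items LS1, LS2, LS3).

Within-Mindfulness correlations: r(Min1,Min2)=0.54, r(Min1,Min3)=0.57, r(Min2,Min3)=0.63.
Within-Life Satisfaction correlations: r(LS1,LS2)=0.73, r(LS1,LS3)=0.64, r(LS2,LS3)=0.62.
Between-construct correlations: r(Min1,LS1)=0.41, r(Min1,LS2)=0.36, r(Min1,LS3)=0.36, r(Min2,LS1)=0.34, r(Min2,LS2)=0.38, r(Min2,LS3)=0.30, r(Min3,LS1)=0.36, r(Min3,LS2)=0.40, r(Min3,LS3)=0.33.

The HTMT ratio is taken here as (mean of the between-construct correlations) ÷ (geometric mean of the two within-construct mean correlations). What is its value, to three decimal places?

Mean between = 3.24/9 = 0.3600.
Mean within-Min = 1.74/3 = 0.5800; mean within-LS = 1.99/3 = 0.6633.
Geometric mean = √(0.5800 × 0.6633) = 0.6203.
HTMT = 0.3600 / 0.6203 = 0.580.

0.580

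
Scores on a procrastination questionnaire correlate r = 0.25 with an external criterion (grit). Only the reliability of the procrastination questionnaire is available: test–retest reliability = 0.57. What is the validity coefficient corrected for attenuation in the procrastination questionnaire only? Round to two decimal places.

Single correction: r_c = r_obs / √r_xx = 0.25 / √0.57 = 0.25 / 0.7550 ≈ 0.33.

0.33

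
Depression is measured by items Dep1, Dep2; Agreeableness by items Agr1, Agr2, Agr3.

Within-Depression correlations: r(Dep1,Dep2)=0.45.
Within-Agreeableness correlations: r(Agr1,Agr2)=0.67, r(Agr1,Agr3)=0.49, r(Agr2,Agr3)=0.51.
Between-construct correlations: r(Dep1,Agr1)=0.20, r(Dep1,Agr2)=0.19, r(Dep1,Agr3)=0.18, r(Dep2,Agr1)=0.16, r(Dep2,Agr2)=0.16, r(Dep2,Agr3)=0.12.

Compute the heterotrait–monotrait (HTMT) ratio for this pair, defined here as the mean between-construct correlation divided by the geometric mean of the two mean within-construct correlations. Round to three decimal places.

0.336

Between-construct mean = 1.01/6 = 0.1683.
Mean within-Dep = 0.45/1 = 0.4500; mean within-Agr = 1.67/3 = 0.5567.
Geometric mean = √(0.4500 × 0.5567) = 0.5005.
HTMT = 0.1683 / 0.5005 = 0.336.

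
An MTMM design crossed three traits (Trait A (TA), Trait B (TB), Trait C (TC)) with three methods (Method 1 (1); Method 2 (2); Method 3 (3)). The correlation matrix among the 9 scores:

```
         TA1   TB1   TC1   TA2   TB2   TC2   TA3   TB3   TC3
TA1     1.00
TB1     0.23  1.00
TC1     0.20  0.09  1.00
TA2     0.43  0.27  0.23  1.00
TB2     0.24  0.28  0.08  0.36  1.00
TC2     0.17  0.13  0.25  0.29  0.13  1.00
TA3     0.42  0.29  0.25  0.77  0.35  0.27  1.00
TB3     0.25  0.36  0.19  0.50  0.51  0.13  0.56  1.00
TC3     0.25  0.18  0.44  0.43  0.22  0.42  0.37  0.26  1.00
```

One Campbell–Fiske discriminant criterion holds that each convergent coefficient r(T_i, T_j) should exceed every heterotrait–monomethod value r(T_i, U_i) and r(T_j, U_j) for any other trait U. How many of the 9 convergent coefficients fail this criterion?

Each convergent coefficient versus the relevant comparison correlations:
TA (methods 1·2): 0.43 vs {0.23, 0.36, 0.20, 0.29} → pass.
TA (methods 1·3): 0.42 vs {0.23, 0.56, 0.20, 0.37} → fail.
TA (methods 2·3): 0.77 vs {0.36, 0.56, 0.29, 0.37} → pass.
TB (methods 1·2): 0.28 vs {0.23, 0.36, 0.09, 0.13} → fail.
TB (methods 1·3): 0.36 vs {0.23, 0.56, 0.09, 0.26} → fail.
TB (methods 2·3): 0.51 vs {0.36, 0.56, 0.13, 0.26} → fail.
TC (methods 1·2): 0.25 vs {0.20, 0.29, 0.09, 0.13} → fail.
TC (methods 1·3): 0.44 vs {0.20, 0.37, 0.09, 0.26} → pass.
TC (methods 2·3): 0.42 vs {0.29, 0.37, 0.13, 0.26} → pass.
5 of 9 fail.

5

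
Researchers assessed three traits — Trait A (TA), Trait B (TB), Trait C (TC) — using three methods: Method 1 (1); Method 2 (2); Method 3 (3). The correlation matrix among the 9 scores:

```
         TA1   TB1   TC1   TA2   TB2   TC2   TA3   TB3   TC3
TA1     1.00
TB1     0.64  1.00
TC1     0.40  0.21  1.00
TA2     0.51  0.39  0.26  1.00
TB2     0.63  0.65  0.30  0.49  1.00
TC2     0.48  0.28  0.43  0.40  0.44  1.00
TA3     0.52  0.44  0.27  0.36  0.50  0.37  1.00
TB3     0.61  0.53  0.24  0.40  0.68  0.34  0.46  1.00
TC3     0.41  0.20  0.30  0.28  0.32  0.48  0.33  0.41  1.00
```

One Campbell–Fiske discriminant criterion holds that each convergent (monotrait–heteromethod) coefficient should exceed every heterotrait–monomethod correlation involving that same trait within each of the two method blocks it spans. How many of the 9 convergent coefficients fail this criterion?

Checking each validity diagonal entry against its comparison values:
TA (methods 1·2): 0.51 vs {0.64, 0.49, 0.40, 0.40} → fail.
TA (methods 1·3): 0.52 vs {0.64, 0.46, 0.40, 0.33} → fail.
TA (methods 2·3): 0.36 vs {0.49, 0.46, 0.40, 0.33} → fail.
TB (methods 1·2): 0.65 vs {0.64, 0.49, 0.21, 0.44} → pass.
TB (methods 1·3): 0.53 vs {0.64, 0.46, 0.21, 0.41} → fail.
TB (methods 2·3): 0.68 vs {0.49, 0.46, 0.44, 0.41} → pass.
TC (methods 1·2): 0.43 vs {0.40, 0.40, 0.21, 0.44} → fail.
TC (methods 1·3): 0.30 vs {0.40, 0.33, 0.21, 0.41} → fail.
TC (methods 2·3): 0.48 vs {0.40, 0.33, 0.44, 0.41} → pass.
6 of 9 fail.

6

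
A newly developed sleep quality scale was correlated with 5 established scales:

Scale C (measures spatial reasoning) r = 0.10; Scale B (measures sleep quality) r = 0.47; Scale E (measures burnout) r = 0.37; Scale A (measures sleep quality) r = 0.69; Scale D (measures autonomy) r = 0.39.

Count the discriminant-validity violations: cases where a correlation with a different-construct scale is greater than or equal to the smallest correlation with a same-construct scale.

0

Convergent (same construct = sleep quality): Scale B, Scale A.
Smallest convergent = 0.47. Discriminant values: 0.10, 0.37, 0.39; count ≥ 0.47 → 0.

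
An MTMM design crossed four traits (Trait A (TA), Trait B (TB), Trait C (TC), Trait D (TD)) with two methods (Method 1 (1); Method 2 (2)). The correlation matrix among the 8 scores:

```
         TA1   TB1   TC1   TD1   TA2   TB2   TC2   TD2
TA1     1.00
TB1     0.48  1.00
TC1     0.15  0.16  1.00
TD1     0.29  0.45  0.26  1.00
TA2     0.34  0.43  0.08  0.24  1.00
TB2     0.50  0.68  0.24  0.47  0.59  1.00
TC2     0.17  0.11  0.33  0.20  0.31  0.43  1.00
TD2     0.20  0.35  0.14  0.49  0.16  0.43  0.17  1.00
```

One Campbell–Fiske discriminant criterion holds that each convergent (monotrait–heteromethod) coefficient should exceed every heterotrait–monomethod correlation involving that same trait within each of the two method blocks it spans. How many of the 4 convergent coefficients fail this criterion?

2

Convergent coefficients and their comparison sets:
TA (methods 1·2): 0.34 vs {0.48, 0.59, 0.15, 0.31, 0.29, 0.16} → fail.
TB (methods 1·2): 0.68 vs {0.48, 0.59, 0.16, 0.43, 0.45, 0.43} → pass.
TC (methods 1·2): 0.33 vs {0.15, 0.31, 0.16, 0.43, 0.26, 0.17} → fail.
TD (methods 1·2): 0.49 vs {0.29, 0.16, 0.45, 0.43, 0.26, 0.17} → pass.
2 of 4 fail.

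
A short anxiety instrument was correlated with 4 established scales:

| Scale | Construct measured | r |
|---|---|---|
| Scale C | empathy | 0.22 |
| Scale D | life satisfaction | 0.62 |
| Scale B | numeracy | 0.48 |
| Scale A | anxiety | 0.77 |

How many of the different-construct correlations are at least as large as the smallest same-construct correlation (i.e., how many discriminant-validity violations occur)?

Convergent (same construct = anxiety): Scale A.
Smallest convergent = 0.77. Discriminant values: 0.22, 0.62, 0.48; count ≥ 0.77 → 0.

0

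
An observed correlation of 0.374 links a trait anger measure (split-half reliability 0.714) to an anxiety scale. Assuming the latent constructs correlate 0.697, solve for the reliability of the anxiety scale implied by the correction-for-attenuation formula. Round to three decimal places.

0.403

r_true = r_obs / √(r_xx · r_yy) ⇒ 0.697 = 0.374 / √(0.714 · r_yy).
√(0.714 · r_yy) = 0.374 / 0.697 = 0.5366; 0.714 · r_yy = 0.2879; r_yy = 0.2879 / 0.714 ≈ 0.403.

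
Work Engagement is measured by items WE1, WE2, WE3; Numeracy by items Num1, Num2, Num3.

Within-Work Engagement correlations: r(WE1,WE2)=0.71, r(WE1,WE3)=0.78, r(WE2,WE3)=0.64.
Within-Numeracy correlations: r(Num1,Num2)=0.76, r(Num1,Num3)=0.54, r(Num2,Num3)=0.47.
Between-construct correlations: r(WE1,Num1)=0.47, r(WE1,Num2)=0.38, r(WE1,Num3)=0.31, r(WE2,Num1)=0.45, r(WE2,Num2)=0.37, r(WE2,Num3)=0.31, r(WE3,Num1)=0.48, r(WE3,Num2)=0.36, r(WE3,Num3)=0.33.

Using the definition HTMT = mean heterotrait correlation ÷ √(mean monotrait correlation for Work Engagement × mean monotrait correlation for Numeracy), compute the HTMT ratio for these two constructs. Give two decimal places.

Mean between = 3.46/9 = 0.3844.
Mean within-WE = 2.13/3 = 0.7100; mean within-Num = 1.77/3 = 0.5900.
Geometric mean = √(0.7100 × 0.5900) = 0.6472.
HTMT = 0.3844 / 0.6472 = 0.59.

0.59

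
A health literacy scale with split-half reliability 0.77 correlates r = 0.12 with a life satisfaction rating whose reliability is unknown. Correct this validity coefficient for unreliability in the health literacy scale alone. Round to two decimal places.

0.14

Single correction: r_c = r_obs / √r_xx = 0.12 / √0.77 = 0.12 / 0.8775 ≈ 0.14.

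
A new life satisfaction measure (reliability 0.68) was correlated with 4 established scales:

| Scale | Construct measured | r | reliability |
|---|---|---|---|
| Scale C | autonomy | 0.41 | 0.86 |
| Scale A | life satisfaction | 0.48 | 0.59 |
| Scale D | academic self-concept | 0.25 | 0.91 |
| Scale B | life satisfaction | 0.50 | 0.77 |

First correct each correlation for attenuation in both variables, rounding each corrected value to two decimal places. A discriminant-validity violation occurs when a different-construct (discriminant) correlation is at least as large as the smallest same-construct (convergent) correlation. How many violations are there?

0

Disattenuated r (r / √(r_scale · r_new)):
  Scale C (disc): 0.41 / √(0.86·0.68) = 0.54
  Scale A (conv): 0.48 / √(0.59·0.68) = 0.76
  Scale D (disc): 0.25 / √(0.91·0.68) = 0.32
  Scale B (conv): 0.50 / √(0.77·0.68) = 0.69
Smallest convergent = 0.69. Discriminant values: 0.54, 0.32; count ≥ 0.69 → 0.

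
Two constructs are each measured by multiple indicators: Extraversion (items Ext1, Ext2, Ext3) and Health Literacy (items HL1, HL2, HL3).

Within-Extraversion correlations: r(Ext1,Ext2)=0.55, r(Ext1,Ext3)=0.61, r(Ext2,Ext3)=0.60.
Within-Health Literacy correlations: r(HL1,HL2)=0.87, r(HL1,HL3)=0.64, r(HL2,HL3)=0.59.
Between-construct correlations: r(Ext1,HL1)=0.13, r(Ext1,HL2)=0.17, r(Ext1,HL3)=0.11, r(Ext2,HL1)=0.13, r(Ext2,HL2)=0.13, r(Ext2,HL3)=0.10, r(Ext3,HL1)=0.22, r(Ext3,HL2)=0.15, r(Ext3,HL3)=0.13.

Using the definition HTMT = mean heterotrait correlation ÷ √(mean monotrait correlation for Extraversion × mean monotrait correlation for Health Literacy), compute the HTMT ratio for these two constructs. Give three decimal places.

0.220

Between-construct mean = 1.27/9 = 0.1411.
Mean within-Ext = 1.76/3 = 0.5867; mean within-HL = 2.10/3 = 0.7000.
Geometric mean = √(0.5867 × 0.7000) = 0.6409.
HTMT = 0.1411 / 0.6409 = 0.220.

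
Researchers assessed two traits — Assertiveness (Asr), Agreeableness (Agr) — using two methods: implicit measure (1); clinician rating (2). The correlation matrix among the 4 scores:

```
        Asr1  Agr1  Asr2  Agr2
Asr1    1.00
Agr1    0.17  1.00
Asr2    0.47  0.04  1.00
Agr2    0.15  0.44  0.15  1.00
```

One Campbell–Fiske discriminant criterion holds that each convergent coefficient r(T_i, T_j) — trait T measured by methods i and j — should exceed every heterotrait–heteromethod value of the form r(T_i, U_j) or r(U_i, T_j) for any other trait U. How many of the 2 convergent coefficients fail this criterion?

Convergent coefficients and their comparison sets:
Asr (methods 1·2): 0.47 vs {0.15, 0.04} → pass.
Agr (methods 1·2): 0.44 vs {0.04, 0.15} → pass.
0 of 2 fail.

0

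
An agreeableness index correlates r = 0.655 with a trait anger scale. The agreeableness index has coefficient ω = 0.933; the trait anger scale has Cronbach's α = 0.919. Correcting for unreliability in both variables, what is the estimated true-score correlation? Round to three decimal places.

r_true = r_obs / √(r_xx · r_yy) = 0.655 / √(0.933 × 0.919) = 0.655 / √0.857427 = 0.655 / 0.9260 ≈ 0.707.

0.707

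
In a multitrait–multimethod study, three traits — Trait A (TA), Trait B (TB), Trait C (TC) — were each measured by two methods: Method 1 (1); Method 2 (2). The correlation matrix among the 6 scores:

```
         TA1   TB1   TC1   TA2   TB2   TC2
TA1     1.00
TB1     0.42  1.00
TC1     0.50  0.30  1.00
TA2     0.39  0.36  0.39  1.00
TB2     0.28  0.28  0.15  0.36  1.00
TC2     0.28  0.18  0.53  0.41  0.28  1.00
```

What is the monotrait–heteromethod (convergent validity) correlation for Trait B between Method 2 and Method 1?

Same trait (TB), different methods: r(TB2, TB1) = 0.28.

0.28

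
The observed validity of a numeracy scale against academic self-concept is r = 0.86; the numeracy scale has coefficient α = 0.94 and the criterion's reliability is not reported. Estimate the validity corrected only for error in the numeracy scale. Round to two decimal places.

Single correction: r_c = r_obs / √r_xx = 0.86 / √0.94 = 0.86 / 0.9695 ≈ 0.89.

0.89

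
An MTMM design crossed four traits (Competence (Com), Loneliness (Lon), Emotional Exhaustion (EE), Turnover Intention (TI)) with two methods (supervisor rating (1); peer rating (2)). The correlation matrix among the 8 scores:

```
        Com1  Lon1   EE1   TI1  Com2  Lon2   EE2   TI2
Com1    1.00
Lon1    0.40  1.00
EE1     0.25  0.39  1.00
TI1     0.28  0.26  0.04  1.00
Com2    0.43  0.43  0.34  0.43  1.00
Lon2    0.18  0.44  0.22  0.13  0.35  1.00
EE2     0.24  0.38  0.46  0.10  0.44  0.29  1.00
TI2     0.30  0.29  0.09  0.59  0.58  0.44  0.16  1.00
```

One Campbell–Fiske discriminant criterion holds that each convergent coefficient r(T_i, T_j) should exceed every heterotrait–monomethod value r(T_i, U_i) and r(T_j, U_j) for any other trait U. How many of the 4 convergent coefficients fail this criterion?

Each convergent coefficient versus the relevant comparison correlations:
Com (methods 1·2): 0.43 vs {0.40, 0.35, 0.25, 0.44, 0.28, 0.58} → fail.
Lon (methods 1·2): 0.44 vs {0.40, 0.35, 0.39, 0.29, 0.26, 0.44} → fail.
EE (methods 1·2): 0.46 vs {0.25, 0.44, 0.39, 0.29, 0.04, 0.16} → pass.
TI (methods 1·2): 0.59 vs {0.28, 0.58, 0.26, 0.44, 0.04, 0.16} → pass.
2 of 4 fail.

2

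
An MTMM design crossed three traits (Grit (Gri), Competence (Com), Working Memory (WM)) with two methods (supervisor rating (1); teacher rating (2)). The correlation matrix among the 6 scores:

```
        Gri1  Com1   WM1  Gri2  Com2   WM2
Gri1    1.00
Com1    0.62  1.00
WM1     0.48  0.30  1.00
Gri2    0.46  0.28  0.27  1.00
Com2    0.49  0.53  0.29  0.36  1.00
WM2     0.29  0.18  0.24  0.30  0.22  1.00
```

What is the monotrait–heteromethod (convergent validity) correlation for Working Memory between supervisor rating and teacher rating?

0.24

Same trait (WM), different methods: r(WM1, WM2) = 0.24.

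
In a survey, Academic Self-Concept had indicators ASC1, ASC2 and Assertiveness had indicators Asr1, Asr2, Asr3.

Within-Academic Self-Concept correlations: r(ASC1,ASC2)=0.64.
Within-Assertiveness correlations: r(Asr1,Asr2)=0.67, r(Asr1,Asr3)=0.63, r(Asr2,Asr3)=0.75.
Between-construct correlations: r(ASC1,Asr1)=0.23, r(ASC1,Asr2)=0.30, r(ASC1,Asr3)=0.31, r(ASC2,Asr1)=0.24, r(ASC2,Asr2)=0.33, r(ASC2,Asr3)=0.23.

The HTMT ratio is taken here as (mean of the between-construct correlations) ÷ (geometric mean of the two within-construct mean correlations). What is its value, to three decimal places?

0.413

Between-construct mean = 1.64/6 = 0.2733.
Mean within-ASC = 0.64/1 = 0.6400; mean within-Asr = 2.05/3 = 0.6833.
Geometric mean = √(0.6400 × 0.6833) = 0.6613.
HTMT = 0.2733 / 0.6613 = 0.413.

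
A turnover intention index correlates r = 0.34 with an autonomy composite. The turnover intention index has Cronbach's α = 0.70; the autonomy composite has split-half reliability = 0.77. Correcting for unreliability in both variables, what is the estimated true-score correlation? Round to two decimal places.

r_true = r_obs / √(r_xx · r_yy) = 0.34 / √(0.70 × 0.77) = 0.34 / √0.5390 = 0.34 / 0.7342 ≈ 0.46.

0.46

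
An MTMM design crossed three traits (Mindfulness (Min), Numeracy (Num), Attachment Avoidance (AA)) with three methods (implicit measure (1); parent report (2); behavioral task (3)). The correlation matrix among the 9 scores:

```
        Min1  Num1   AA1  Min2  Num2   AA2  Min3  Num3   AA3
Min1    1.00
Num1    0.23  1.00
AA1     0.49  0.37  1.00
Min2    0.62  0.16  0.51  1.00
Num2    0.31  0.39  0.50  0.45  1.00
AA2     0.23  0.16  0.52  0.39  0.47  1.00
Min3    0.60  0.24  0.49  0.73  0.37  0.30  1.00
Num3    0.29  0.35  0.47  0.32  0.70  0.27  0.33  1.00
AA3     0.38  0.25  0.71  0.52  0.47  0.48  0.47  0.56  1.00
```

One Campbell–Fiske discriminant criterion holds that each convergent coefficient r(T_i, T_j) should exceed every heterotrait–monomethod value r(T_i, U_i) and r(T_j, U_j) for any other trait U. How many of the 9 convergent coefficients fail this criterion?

3

Each convergent coefficient versus the relevant comparison correlations:
Min (methods 1·2): 0.62 vs {0.23, 0.45, 0.49, 0.39} → pass.
Min (methods 1·3): 0.60 vs {0.23, 0.33, 0.49, 0.47} → pass.
Min (methods 2·3): 0.73 vs {0.45, 0.33, 0.39, 0.47} → pass.
Num (methods 1·2): 0.39 vs {0.23, 0.45, 0.37, 0.47} → fail.
Num (methods 1·3): 0.35 vs {0.23, 0.33, 0.37, 0.56} → fail.
Num (methods 2·3): 0.70 vs {0.45, 0.33, 0.47, 0.56} → pass.
AA (methods 1·2): 0.52 vs {0.49, 0.39, 0.37, 0.47} → pass.
AA (methods 1·3): 0.71 vs {0.49, 0.47, 0.37, 0.56} → pass.
AA (methods 2·3): 0.48 vs {0.39, 0.47, 0.47, 0.56} → fail.
3 of 9 fail.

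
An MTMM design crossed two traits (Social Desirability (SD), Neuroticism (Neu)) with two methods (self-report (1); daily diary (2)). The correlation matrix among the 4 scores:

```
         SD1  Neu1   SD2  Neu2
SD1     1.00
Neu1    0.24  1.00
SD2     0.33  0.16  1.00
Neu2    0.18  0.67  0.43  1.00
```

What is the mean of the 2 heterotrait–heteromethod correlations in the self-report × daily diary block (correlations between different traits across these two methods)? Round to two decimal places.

HTHM values (method 1 × method 2): 0.18, 0.16; mean = 0.34/2 = 0.17.

0.17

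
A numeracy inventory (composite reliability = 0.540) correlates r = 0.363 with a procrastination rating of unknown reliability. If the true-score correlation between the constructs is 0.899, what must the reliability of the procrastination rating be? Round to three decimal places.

0.302

r_true = r_obs / √(r_xx · r_yy) ⇒ 0.899 = 0.363 / √(0.540 · r_yy).
√(0.540 · r_yy) = 0.363 / 0.899 = 0.4038; 0.540 · r_yy = 0.1631; r_yy = 0.1631 / 0.540 ≈ 0.302.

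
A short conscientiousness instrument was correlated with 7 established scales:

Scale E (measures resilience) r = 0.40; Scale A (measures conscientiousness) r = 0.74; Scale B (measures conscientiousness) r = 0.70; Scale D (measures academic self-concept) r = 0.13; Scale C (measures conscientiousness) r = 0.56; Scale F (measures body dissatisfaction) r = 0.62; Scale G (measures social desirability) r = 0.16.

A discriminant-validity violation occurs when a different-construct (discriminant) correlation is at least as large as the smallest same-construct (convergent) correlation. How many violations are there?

1

Convergent (same construct = conscientiousness): Scale A, Scale B, Scale C.
Smallest convergent = 0.56. Discriminant values: 0.40, 0.13, 0.62, 0.16; count ≥ 0.56 → 1.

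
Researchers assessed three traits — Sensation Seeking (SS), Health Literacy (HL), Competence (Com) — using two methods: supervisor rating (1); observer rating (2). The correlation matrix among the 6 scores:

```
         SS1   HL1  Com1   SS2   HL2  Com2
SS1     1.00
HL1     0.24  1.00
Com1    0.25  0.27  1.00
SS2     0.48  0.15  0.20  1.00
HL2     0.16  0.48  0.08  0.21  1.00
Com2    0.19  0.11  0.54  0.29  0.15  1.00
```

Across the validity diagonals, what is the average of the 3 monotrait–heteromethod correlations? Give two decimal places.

0.50

Convergent values: 0.48, 0.48, 0.54; mean = 1.50/3 = 0.50.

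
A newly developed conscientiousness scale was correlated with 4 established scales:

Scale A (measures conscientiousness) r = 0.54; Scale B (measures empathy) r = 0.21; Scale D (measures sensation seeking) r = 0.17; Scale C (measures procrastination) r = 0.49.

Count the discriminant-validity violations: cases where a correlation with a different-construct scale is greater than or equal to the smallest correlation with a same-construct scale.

0

Convergent (same construct = conscientiousness): Scale A.
Smallest convergent = 0.54. Discriminant values: 0.21, 0.17, 0.49; count ≥ 0.54 → 0.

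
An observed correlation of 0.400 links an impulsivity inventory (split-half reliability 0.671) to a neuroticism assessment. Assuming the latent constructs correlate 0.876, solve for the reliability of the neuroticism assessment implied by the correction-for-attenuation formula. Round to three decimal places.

0.311

r_true = r_obs / √(r_xx · r_yy) ⇒ 0.876 = 0.400 / √(0.671 · r_yy).
√(0.671 · r_yy) = 0.400 / 0.876 = 0.4566; 0.671 · r_yy = 0.2085; r_yy = 0.2085 / 0.671 ≈ 0.311.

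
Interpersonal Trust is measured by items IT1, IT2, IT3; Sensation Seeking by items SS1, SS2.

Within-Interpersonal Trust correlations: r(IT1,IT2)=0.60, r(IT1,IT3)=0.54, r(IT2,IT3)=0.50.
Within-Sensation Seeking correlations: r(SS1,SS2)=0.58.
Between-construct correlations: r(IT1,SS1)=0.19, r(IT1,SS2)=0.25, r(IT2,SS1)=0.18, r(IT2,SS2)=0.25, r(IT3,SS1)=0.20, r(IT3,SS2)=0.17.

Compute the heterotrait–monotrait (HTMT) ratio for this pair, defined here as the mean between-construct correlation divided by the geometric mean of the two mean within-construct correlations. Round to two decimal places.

Mean between = 1.24/6 = 0.2067.
Mean within-IT = 1.64/3 = 0.5467; mean within-SS = 0.58/1 = 0.5800.
Geometric mean = √(0.5467 × 0.5800) = 0.5631.
HTMT = 0.2067 / 0.5631 = 0.37.

0.37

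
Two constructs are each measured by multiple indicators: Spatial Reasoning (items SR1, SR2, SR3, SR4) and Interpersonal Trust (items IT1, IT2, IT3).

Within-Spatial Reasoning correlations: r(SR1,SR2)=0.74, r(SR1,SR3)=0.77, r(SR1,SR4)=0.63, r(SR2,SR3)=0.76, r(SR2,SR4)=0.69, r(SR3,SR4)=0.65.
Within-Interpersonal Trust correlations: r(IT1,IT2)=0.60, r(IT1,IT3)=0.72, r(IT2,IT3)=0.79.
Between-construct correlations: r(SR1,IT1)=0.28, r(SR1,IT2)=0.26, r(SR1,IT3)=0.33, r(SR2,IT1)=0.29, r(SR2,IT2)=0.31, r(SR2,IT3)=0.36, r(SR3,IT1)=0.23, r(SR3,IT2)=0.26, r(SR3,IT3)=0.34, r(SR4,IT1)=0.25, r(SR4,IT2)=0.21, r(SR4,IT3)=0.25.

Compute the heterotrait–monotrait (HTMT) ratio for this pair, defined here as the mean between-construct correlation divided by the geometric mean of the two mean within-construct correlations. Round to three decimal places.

0.398

Between-construct mean = 3.37/12 = 0.2808.
Mean within-SR = 4.24/6 = 0.7067; mean within-IT = 2.11/3 = 0.7033.
Geometric mean = √(0.7067 × 0.7033) = 0.7050.
HTMT = 0.2808 / 0.7050 = 0.398.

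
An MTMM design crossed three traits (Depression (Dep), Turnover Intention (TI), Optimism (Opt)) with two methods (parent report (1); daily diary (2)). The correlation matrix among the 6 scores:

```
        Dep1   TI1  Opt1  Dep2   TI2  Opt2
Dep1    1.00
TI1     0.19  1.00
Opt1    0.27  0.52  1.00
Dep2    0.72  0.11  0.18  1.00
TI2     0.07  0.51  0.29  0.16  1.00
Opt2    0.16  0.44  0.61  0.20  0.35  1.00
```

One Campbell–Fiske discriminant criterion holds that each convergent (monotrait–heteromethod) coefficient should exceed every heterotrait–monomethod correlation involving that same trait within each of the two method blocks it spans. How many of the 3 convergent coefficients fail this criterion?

Convergent coefficients and their comparison sets:
Dep (methods 1·2): 0.72 vs {0.19, 0.16, 0.27, 0.20} → pass.
TI (methods 1·2): 0.51 vs {0.19, 0.16, 0.52, 0.35} → fail.
Opt (methods 1·2): 0.61 vs {0.27, 0.20, 0.52, 0.35} → pass.
1 of 3 fail.

1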